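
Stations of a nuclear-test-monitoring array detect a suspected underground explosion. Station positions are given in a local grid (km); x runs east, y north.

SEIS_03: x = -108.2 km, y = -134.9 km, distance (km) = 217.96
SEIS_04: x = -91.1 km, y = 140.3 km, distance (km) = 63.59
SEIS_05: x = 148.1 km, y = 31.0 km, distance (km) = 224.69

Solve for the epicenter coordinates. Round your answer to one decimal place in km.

-71.2 km east, 79.9 km north

Circle about each station: (x + 108.2)² + (y + 134.9)² = 217.96²; (x + 91.1)² + (y − 140.3)² = 63.59²; (x − 148.1)² + (y − 31.0)² = 224.69².
Subtracting pairs of circle equations eliminates x²+y² and gives linear equations (the radical axes):
34.2 x + 550.4 y = 41540.92
512.6 x + 331.8 y = -9989.67
Solving the 2×2 system: x ≈ -71.2, y ≈ 79.9 km.
Check against SEIS_03 (with the unrounded x, y): √((x + 108.2)²+(y + 134.9)²) = 217.96 ≈ 217.96 km. ✓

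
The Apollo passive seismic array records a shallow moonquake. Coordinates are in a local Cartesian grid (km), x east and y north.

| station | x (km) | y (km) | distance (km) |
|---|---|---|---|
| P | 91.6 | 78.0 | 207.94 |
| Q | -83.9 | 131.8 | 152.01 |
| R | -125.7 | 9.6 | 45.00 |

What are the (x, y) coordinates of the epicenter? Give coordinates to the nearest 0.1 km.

Circle about each station: (x − 91.6)² + (y − 78.0)² = 207.94²; (x + 83.9)² + (y − 131.8)² = 152.01²; (x + 125.7)² + (y − 9.6)² = 45.00².
Subtracting pairs of circle equations eliminates x²+y² and gives linear equations (the radical axes):
-351.0 x + 107.6 y = 30067.89
-434.6 x − 136.8 y = 42632.13
Solving the 2×2 system: x ≈ -91.8, y ≈ -20.0 km.
Check against P (with the unrounded x, y): √((x − 91.6)²+(y − 78.0)²) = 207.94 ≈ 207.94 km. ✓

x ≈ -91.8 km, y ≈ -20.0 km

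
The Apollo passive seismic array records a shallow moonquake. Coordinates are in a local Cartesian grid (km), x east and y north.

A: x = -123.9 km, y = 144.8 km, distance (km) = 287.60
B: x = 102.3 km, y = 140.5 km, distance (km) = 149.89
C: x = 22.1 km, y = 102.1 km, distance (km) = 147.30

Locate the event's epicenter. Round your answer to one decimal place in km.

Circle about each station: (x + 123.9)² + (y − 144.8)² = 287.60²; (x − 102.3)² + (y − 140.5)² = 149.89²; (x − 22.1)² + (y − 102.1)² = 147.30².
Subtracting pairs of circle equations eliminates x²+y² and gives linear equations (the radical axes):
452.4 x − 8.6 y = 54134.04
292.0 x − 85.4 y = 35611.04
Solving the 2×2 system: x ≈ 119.5, y ≈ -8.4 km.
Check against A (with the unrounded x, y): √((x + 123.9)²+(y − 144.8)²) = 287.60 ≈ 287.60 km. ✓

x ≈ 119.5 km, y ≈ -8.4 km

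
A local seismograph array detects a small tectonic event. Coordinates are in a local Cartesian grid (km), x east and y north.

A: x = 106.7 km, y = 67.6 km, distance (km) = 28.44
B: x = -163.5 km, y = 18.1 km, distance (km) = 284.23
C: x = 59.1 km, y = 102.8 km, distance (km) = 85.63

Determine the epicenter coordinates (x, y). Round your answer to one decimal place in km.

Circle about each station: (x − 106.7)² + (y − 67.6)² = 28.44²; (x + 163.5)² + (y − 18.1)² = 284.23²; (x − 59.1)² + (y − 102.8)² = 85.63².
Subtracting the A equation from the B and C equations removes the quadratic terms:
-540.4 x − 99.0 y = -68872.65
-95.2 x + 70.4 y = -8417.66
Solving the 2×2 system: x ≈ 119.7, y ≈ 42.3 km.
Check against A (with the unrounded x, y): √((x − 106.7)²+(y − 67.6)²) = 28.45 ≈ 28.44 km. ✓

119.7 km east, 42.3 km north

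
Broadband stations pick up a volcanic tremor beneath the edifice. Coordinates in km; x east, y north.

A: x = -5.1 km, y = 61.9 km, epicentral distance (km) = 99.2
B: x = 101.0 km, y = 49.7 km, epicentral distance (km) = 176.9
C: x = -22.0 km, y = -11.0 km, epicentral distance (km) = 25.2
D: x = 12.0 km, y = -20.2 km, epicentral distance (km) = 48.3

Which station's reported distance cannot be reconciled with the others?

B

Solve using three stations at a time. Using A, C, D (subtract circle equations pairwise → linear system) gives (x, y) ≈ (-34.6, -32.8).
Distances from that point to each station vs reported:
  A: calculated 99.2 vs reported 99.2 → residual 0.0 km
  B: calculated 158.7 vs reported 176.9 → residual 18.2 km
  C: calculated 25.2 vs reported 25.2 → residual 0.0 km
  D: calculated 48.3 vs reported 48.3 → residual 0.0 km
A, C, D are mutually consistent (residuals ≈ 0); B is off by 18.2 km.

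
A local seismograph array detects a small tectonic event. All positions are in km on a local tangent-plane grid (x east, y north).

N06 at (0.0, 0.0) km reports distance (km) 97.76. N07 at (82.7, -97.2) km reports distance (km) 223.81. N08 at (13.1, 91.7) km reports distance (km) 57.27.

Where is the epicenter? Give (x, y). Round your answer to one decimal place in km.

(-44.0, 87.3)

Circle about each station: x² + y² = 97.76²; (x − 82.7)² + (y + 97.2)² = 223.81²; (x − 13.1)² + (y − 91.7)² = 57.27².
Subtracting the N06 equation from the N07 and N08 equations removes the quadratic terms:
165.4 x − 194.4 y = -24246.77
26.2 x + 183.4 y = 14857.66
Solving the 2×2 system: x ≈ -44.0, y ≈ 87.3 km.
Check against N06 (with the unrounded x, y): √(x²+y²) = 97.75 ≈ 97.76 km. ✓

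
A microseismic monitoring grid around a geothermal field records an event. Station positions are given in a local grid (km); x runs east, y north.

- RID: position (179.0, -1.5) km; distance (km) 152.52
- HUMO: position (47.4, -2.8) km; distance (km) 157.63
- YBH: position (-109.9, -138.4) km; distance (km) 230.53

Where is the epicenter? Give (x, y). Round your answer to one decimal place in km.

(120.6, -142.4)

Circle about each station: (x − 179.0)² + (y + 1.5)² = 152.52²; (x − 47.4)² + (y + 2.8)² = 157.63²; (x + 109.9)² + (y + 138.4)² = 230.53².
Subtracting pairs of circle equations eliminates x²+y² and gives linear equations (the radical axes):
-263.2 x − 2.6 y = -31373.52
-577.8 x − 273.8 y = -30692.41
Solving the 2×2 system: x ≈ 120.6, y ≈ -142.4 km.
Check against RID (with the unrounded x, y): √((x − 179.0)²+(y + 1.5)²) = 152.54 ≈ 152.52 km. ✓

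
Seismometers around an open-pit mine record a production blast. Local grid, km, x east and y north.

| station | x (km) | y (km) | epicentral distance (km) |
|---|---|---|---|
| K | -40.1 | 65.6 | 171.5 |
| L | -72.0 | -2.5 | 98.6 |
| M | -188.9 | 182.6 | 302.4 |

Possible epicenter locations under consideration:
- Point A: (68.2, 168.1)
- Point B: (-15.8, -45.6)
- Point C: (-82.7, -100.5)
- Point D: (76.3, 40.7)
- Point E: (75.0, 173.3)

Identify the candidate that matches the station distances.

Point C

For each candidate, compare |candidate − station| to the reported distance:
Point A: residuals K 22.4, L 122.2, M 44.9 → max 122.2 km
Point B: residuals K 57.7, L 27.8, M 16.0 → max 57.7 km
Point C: residuals K 0.0, L 0.0, M 0.0 → max 0.0 km
Point D: residuals K 52.5, L 55.9, M 1.6 → max 55.9 km
Point E: residuals K 13.9, L 130.6, M 38.3 → max 130.6 km
Only Point C has all residuals ≈ 0.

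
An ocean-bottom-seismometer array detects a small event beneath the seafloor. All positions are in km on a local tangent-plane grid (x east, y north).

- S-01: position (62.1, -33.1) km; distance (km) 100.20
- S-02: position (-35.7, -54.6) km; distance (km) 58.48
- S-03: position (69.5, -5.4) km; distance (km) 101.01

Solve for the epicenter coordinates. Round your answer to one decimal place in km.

Circle about each station: (x − 62.1)² + (y + 33.1)² = 100.20²; (x + 35.7)² + (y + 54.6)² = 58.48²; (x − 69.5)² + (y + 5.4)² = 101.01².
Subtracting pairs of circle equations eliminates x²+y² and gives linear equations (the radical axes):
-195.6 x − 43.0 y = 5923.76
14.8 x + 55.4 y = -255.59
Solving the 2×2 system: x ≈ -31.1, y ≈ 3.7 km.

(-31.1, 3.7)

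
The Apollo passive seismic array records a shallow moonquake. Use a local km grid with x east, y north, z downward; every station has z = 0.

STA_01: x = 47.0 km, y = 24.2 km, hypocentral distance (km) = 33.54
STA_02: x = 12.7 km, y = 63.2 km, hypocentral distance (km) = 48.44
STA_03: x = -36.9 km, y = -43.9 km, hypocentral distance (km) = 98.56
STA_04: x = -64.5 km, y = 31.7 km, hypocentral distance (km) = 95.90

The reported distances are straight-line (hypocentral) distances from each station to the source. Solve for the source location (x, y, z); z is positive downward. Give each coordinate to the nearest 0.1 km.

Each station gives a sphere (x−x_i)² + (y−y_i)² + z² = d_i² (stations at z=0).
Subtracting the STA_01 sphere from STA_02 and STA_03: z² cancels, leaving linear equations in x and y:
-68.6 x + 78.0 y = 139.39
-167.8 x − 136.2 y = -8094.96
Solving: x ≈ 27.302, y ≈ 25.798 km (keep extra digits for the depth step; rounded: 27.3, 25.8).
Then from the STA_01 sphere: z² = 33.54² − (x − 47.0)² − (y − 24.2)² with x = 27.302, y = 25.798, so z ≈ 27.099 ≈ 27.1 km.
Check against STA_04 (with the unrounded solution): distance 95.90 ≈ 95.90 km. ✓

(27.3, 25.8, 27.1)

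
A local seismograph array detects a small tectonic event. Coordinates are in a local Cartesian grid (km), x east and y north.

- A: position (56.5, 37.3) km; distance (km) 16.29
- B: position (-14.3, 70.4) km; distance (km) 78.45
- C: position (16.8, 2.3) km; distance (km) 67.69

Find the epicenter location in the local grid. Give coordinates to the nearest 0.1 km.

Circle about each station: (x − 56.5)² + (y − 37.3)² = 16.29²; (x + 14.3)² + (y − 70.4)² = 78.45²; (x − 16.8)² + (y − 2.3)² = 67.69².
Subtracting the A equation from the B and C equations removes the quadratic terms:
-141.6 x + 66.2 y = -5311.93
-79.4 x − 70.0 y = -8612.58
Solving the 2×2 system: x ≈ 62.1, y ≈ 52.6 km.

x ≈ 62.1 km, y ≈ 52.6 km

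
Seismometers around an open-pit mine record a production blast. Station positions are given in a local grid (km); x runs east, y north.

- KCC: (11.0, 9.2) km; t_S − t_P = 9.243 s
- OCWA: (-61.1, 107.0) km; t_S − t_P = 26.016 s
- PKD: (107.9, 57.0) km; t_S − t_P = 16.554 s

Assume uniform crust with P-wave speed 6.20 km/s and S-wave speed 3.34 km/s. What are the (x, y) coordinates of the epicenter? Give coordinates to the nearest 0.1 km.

47.8 km east, -46.7 km north

Distance from S−P lag: d = Δt · v_P v_S / (v_P − v_S) = Δt · (6.20·3.34)/(6.20−3.34) ≈ 7.2406·Δt.
So d_KCC = 66.92, d_OCWA = 188.37, d_PKD = 119.86 km.
Circle about each station: (x − 11.0)² + (y − 9.2)² = 66.92²; (x + 61.1)² + (y − 107.0)² = 188.37²; (x − 107.9)² + (y − 57.0)² = 119.86².
Subtracting the KCC equation from the OCWA and PKD equations removes the quadratic terms:
-144.2 x + 195.6 y = -16028.40
193.8 x + 95.6 y = 4797.64
Solving the 2×2 system: x ≈ 47.8, y ≈ -46.7 km.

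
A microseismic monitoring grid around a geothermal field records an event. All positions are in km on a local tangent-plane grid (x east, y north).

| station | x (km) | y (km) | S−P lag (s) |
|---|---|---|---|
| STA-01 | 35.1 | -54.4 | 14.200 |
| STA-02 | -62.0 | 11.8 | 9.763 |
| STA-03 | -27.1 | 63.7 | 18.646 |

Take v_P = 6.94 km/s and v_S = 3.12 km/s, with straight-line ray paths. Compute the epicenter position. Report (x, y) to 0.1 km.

Distance from S−P lag: d = Δt · v_P v_S / (v_P − v_S) = Δt · (6.94·3.12)/(6.94−3.12) ≈ 5.6683·Δt.
So d_STA-01 = 80.49, d_STA-02 = 55.34, d_STA-03 = 105.69 km.
Circle about each station: (x − 35.1)² + (y + 54.4)² = 80.49²; (x + 62.0)² + (y − 11.8)² = 55.34²; (x + 27.1)² + (y − 63.7)² = 105.69².
Subtracting the STA-01 equation from the STA-02 and STA-03 equations removes the quadratic terms:
-194.2 x + 132.4 y = 3207.99
-124.4 x + 236.2 y = -4091.01
Solving the 2×2 system: x ≈ -44.2, y ≈ -40.6 km.

(-44.2, -40.6)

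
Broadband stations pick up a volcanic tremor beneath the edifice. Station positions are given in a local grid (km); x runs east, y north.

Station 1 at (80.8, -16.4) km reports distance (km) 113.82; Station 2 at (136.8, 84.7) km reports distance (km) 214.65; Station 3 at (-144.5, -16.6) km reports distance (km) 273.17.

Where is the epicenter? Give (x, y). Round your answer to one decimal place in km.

105.1 km east, -127.6 km north

Circle about each station: (x − 80.8)² + (y + 16.4)² = 113.82²; (x − 136.8)² + (y − 84.7)² = 214.65²; (x + 144.5)² + (y + 16.6)² = 273.17².
Subtracting the Station 1 equation from the Station 2 and Station 3 equations removes the quadratic terms:
112.0 x + 202.2 y = -14028.90
-450.6 x − 0.4 y = -47308.65
Solving the 2×2 system: x ≈ 105.1, y ≈ -127.6 km.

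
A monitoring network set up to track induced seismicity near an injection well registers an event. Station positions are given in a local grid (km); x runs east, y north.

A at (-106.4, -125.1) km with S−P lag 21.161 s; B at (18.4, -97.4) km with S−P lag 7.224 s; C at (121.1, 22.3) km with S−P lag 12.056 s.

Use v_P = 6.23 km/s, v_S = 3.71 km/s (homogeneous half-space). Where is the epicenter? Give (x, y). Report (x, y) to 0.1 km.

x ≈ 82.7 km, y ≈ -81.4 km

Distance from S−P lag: d = Δt · v_P v_S / (v_P − v_S) = Δt · (6.23·3.71)/(6.23−3.71) ≈ 9.1719·Δt.
So d_A = 194.09, d_B = 66.26, d_C = 110.58 km.
Circle about each station: (x + 106.4)² + (y + 125.1)² = 194.09²; (x − 18.4)² + (y + 97.4)² = 66.26²; (x − 121.1)² + (y − 22.3)² = 110.58².
Subtracting the A equation from the B and C equations removes the quadratic terms:
249.6 x + 55.4 y = 16134.89
455.0 x + 294.8 y = 13634.52
Solving the 2×2 system: x ≈ 82.7, y ≈ -81.4 km.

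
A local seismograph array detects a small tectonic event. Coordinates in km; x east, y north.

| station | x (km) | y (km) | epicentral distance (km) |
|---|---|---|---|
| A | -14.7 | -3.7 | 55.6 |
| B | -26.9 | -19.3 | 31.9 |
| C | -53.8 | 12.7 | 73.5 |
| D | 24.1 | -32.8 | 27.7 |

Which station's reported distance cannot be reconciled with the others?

Solve using three stations at a time. Using B, C, D (subtract circle equations pairwise → linear system) gives (x, y) ≈ (-2.7, -40.1).
Distances from that point to each station vs reported:
  A: calculated 38.4 vs reported 55.6 → residual 17.2 km
  B: calculated 32.0 vs reported 31.9 → residual 0.1 km
  C: calculated 73.5 vs reported 73.5 → residual 0.0 km
  D: calculated 27.8 vs reported 27.7 → residual 0.1 km
B, C, D are mutually consistent (residuals ≈ 0); A is off by 17.2 km.

A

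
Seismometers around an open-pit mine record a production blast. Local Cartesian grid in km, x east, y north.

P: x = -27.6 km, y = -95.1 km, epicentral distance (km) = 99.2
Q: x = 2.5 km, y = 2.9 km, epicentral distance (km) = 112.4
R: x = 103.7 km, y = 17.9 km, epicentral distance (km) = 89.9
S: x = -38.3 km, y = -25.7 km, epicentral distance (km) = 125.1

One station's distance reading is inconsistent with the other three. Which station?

Solve using three stations at a time. Using P, Q, S (subtract circle equations pairwise → linear system) gives (x, y) ≈ (71.5, -86.2).
Distances from that point to each station vs reported:
  P: calculated 99.5 vs reported 99.2 → residual 0.3 km
  Q: calculated 112.6 vs reported 112.4 → residual 0.2 km
  R: calculated 108.9 vs reported 89.9 → residual 19.0 km
  S: calculated 125.3 vs reported 125.1 → residual 0.2 km
P, Q, S are mutually consistent (residuals ≈ 0); R is off by 19.0 km.

R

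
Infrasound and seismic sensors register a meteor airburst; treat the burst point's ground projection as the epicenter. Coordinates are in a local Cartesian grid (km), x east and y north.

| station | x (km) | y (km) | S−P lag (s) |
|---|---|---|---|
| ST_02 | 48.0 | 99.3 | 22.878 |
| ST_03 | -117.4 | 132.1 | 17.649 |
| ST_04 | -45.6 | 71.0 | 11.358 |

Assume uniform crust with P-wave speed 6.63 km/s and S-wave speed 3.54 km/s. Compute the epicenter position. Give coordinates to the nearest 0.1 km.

Distance from S−P lag: d = Δt · v_P v_S / (v_P − v_S) = Δt · (6.63·3.54)/(6.63−3.54) ≈ 7.5955·Δt.
So d_ST_02 = 173.77, d_ST_03 = 134.05, d_ST_04 = 86.27 km.
Circle about each station: (x − 48.0)² + (y − 99.3)² = 173.77²; (x + 117.4)² + (y − 132.1)² = 134.05²; (x + 45.6)² + (y − 71.0)² = 86.27².
Subtracting pairs of circle equations eliminates x²+y² and gives linear equations (the radical axes):
-330.8 x + 65.6 y = 31295.29
-187.2 x − 56.6 y = 17709.37
Solving the 2×2 system: x ≈ -94.6, y ≈ 0.0 km.

-94.6 km east, 0.0 km north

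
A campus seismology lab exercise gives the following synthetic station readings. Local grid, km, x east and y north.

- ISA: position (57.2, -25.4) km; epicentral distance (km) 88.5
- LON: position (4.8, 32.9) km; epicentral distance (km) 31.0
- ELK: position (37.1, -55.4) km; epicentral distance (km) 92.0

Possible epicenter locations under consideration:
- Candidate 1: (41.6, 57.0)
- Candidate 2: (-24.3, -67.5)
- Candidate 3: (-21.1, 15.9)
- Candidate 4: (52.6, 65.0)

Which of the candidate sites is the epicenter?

Candidate 3

For each candidate, compare |candidate − station| to the reported distance:
Candidate 1: residuals ISA 4.6, LON 13.0, ELK 20.5 → max 20.5 km
Candidate 2: residuals ISA 3.2, LON 73.5, ELK 29.4 → max 73.5 km
Candidate 3: residuals ISA 0.0, LON 0.0, ELK 0.0 → max 0.0 km
Candidate 4: residuals ISA 2.0, LON 26.6, ELK 29.4 → max 29.4 km
Only Candidate 3 has all residuals ≈ 0.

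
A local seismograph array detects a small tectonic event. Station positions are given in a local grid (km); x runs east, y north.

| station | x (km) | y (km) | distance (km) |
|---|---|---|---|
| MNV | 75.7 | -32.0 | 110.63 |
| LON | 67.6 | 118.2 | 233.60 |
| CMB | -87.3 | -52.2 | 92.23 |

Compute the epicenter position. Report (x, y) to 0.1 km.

Circle about each station: (x − 75.7)² + (y + 32.0)² = 110.63²; (x − 67.6)² + (y − 118.2)² = 233.60²; (x + 87.3)² + (y + 52.2)² = 92.23².
Subtracting pairs of circle equations eliminates x²+y² and gives linear equations (the radical axes):
-16.2 x + 300.4 y = -30543.45
-326.0 x − 40.4 y = 7324.26
Solving the 2×2 system: x ≈ -9.8, y ≈ -102.2 km.

-9.8 km east, -102.2 km north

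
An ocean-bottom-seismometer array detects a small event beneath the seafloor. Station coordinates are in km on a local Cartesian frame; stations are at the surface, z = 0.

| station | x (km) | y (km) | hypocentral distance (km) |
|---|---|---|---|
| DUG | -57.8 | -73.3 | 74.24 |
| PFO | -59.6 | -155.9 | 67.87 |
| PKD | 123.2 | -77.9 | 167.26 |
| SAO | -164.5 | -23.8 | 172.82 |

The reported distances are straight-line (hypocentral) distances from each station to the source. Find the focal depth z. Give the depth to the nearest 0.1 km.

Each station gives a sphere (x−x_i)² + (y−y_i)² + z² = d_i² (stations at z=0).
Subtracting the DUG sphere from PFO and PKD: z² cancels, leaving linear equations in x and y:
-3.6 x − 165.2 y = 20048.48
362.0 x − 9.2 y = -9931.41
Solving: x ≈ -30.502, y ≈ -120.694 km (keep extra digits for the depth step; rounded: -30.5, -120.7).
Then from the DUG sphere: z² = 74.24² − (x + 57.8)² − (y + 73.3)² with x = -30.502, y = -120.694, so z ≈ 50.202 ≈ 50.2 km.

50.2 km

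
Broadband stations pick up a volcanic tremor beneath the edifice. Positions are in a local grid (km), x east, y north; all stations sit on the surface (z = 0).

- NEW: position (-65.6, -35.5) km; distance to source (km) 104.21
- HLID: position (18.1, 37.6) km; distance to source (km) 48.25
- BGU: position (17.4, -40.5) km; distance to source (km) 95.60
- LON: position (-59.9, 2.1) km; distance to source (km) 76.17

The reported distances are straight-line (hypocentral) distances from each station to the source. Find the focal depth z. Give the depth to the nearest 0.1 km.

Each station gives a sphere (x−x_i)² + (y−y_i)² + z² = d_i² (stations at z=0).
Subtracting the NEW sphere from HLID and BGU: z² cancels, leaving linear equations in x and y:
167.4 x + 146.2 y = 4709.42
166.0 x − 10.0 y = -1900.24
Solving: x ≈ -8.893, y ≈ 42.395 km (keep extra digits for the depth step; rounded: -8.9, 42.4).
Then from the NEW sphere: z² = 104.21² − (x + 65.6)² − (y + 35.5)² with x = -8.893, y = 42.395, so z ≈ 39.704 ≈ 39.7 km.

39.7 km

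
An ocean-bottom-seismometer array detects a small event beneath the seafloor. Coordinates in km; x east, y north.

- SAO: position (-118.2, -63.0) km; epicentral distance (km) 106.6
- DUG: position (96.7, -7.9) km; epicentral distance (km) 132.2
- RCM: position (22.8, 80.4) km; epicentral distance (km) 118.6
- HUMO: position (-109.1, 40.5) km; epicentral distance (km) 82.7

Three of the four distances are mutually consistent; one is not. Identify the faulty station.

Solve using three stations at a time. Using SAO, DUG, HUMO (subtract circle equations pairwise → linear system) gives (x, y) ≈ (-35.0, 3.7).
Distances from that point to each station vs reported:
  SAO: calculated 106.6 vs reported 106.6 → residual 0.0 km
  DUG: calculated 132.2 vs reported 132.2 → residual 0.0 km
  RCM: calculated 96.1 vs reported 118.6 → residual 22.5 km
  HUMO: calculated 82.7 vs reported 82.7 → residual 0.0 km
SAO, DUG, HUMO are mutually consistent (residuals ≈ 0); RCM is off by 22.5 km.

RCM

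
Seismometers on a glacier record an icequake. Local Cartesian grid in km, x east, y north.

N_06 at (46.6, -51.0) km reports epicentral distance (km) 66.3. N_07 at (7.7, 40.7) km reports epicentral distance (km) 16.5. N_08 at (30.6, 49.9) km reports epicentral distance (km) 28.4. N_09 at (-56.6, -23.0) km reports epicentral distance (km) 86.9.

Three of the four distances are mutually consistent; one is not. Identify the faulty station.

Solve using three stations at a time. Using N_07, N_08, N_09 (subtract circle equations pairwise → linear system) gives (x, y) ≈ (15.3, 25.9).
Distances from that point to each station vs reported:
  N_06: calculated 83.0 vs reported 66.3 → residual 16.7 km
  N_07: calculated 16.7 vs reported 16.5 → residual 0.2 km
  N_08: calculated 28.5 vs reported 28.4 → residual 0.1 km
  N_09: calculated 86.9 vs reported 86.9 → residual 0.0 km
N_07, N_08, N_09 are mutually consistent (residuals ≈ 0); N_06 is off by 16.7 km.

N_06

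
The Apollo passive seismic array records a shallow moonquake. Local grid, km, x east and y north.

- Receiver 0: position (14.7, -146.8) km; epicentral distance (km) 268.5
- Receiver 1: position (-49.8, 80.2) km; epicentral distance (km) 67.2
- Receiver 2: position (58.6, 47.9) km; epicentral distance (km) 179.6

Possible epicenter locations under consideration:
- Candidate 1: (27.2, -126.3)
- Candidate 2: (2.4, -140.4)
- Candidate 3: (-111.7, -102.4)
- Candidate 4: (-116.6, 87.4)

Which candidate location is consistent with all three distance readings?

For each candidate, compare |candidate − station| to the reported distance:
Candidate 1: residuals Receiver 0 244.5, Receiver 1 153.2, Receiver 2 2.6 → max 244.5 km
Candidate 2: residuals Receiver 0 254.6, Receiver 1 159.5, Receiver 2 16.9 → max 254.6 km
Candidate 3: residuals Receiver 0 134.5, Receiver 1 125.6, Receiver 2 47.5 → max 134.5 km
Candidate 4: residuals Receiver 0 0.0, Receiver 1 0.0, Receiver 2 0.0 → max 0.0 km
Only Candidate 4 has all residuals ≈ 0.

Candidate 4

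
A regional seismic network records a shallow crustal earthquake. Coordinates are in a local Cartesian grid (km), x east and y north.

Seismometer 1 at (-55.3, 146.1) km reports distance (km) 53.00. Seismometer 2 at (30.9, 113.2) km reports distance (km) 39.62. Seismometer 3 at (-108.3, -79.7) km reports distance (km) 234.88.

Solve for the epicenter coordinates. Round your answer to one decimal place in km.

x ≈ -4.5 km, y ≈ 131.0 km

Circle about each station: (x + 55.3)² + (y − 146.1)² = 53.00²; (x − 30.9)² + (y − 113.2)² = 39.62²; (x + 108.3)² + (y + 79.7)² = 234.88².
Subtracting the Seismometer 1 equation from the Seismometer 2 and Seismometer 3 equations removes the quadratic terms:
172.4 x − 65.8 y = -9394.99
-106.0 x − 451.6 y = -58681.93
Solving the 2×2 system: x ≈ -4.5, y ≈ 131.0 km.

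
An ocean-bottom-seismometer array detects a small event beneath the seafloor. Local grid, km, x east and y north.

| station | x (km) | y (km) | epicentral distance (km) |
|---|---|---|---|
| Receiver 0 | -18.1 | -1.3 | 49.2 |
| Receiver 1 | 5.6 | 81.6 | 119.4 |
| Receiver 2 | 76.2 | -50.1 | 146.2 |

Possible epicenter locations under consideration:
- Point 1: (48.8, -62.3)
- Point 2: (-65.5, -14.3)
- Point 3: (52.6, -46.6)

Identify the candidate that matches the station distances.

Point 2

For each candidate, compare |candidate − station| to the reported distance:
Point 1: residuals Receiver 0 41.3, Receiver 1 30.8, Receiver 2 116.2 → max 116.2 km
Point 2: residuals Receiver 0 0.0, Receiver 1 0.0, Receiver 2 0.0 → max 0.0 km
Point 3: residuals Receiver 0 34.8, Receiver 1 17.1, Receiver 2 122.3 → max 122.3 km
Only Point 2 has all residuals ≈ 0.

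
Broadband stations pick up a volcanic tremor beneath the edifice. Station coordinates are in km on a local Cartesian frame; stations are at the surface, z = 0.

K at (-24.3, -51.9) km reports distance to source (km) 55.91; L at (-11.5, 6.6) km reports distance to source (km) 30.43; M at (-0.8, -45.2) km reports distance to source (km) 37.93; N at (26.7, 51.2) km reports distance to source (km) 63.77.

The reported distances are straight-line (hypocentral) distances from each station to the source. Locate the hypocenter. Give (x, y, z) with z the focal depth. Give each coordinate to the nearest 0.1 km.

Each station gives a sphere (x−x_i)² + (y−y_i)² + z² = d_i² (stations at z=0).
Subtracting the K sphere from L and M: z² cancels, leaving linear equations in x and y:
25.6 x + 117.0 y = -908.35
47.0 x + 13.4 y = 446.82
Solving: x ≈ 12.500, y ≈ -10.499 km (keep extra digits for the depth step; rounded: 12.5, -10.5).
Then from the K sphere: z² = 55.91² − (x + 24.3)² − (y + 51.9)² with x = 12.500, y = -10.499, so z ≈ 7.592 ≈ 7.6 km.
Check against N (with the unrounded solution): distance 63.77 ≈ 63.77 km. ✓

(12.5, -10.5, 7.6)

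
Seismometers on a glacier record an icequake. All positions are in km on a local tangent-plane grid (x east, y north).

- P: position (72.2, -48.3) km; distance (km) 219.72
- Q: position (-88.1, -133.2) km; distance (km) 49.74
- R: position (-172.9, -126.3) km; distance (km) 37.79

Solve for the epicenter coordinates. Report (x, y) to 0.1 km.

(-135.8, -119.1)

Circle about each station: (x − 72.2)² + (y + 48.3)² = 219.72²; (x + 88.1)² + (y + 133.2)² = 49.74²; (x + 172.9)² + (y + 126.3)² = 37.79².
Subtracting the P equation from the Q and R equations removes the quadratic terms:
-320.6 x − 169.8 y = 63760.93
-490.2 x − 156.0 y = 85149.16
Solving the 2×2 system: x ≈ -135.8, y ≈ -119.1 km.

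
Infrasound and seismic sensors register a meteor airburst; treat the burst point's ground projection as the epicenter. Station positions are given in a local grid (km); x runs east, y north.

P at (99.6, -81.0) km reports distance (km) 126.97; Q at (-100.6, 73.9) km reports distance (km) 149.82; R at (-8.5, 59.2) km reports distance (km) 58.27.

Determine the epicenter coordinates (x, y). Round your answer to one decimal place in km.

(43.5, 32.9)

Circle about each station: (x − 99.6)² + (y + 81.0)² = 126.97²; (x + 100.6)² + (y − 73.9)² = 149.82²; (x + 8.5)² + (y − 59.2)² = 58.27².
Subtracting the P equation from the Q and R equations removes the quadratic terms:
-400.4 x + 309.8 y = -7224.24
-216.2 x + 280.4 y = -178.28
Solving the 2×2 system: x ≈ 43.5, y ≈ 32.9 km.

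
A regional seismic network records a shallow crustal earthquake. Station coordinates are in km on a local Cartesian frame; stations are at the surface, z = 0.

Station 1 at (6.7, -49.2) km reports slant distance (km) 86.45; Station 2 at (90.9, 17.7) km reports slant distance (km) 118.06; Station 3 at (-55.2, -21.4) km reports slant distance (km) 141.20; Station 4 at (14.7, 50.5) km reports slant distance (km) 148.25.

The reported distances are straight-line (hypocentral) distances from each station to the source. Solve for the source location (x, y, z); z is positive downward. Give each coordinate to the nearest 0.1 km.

(58.2, -75.9, 64.1)

Each station gives a sphere (x−x_i)² + (y−y_i)² + z² = d_i² (stations at z=0).
Subtracting the Station 1 sphere from Station 2 and Station 3: z² cancels, leaving linear equations in x and y:
168.4 x + 133.8 y = -353.99
-123.8 x + 55.6 y = -11424.37
Solving: x ≈ 58.197, y ≈ -75.892 km (keep extra digits for the depth step; rounded: 58.2, -75.9).
Then from the Station 1 sphere: z² = 86.45² − (x − 6.7)² − (y + 49.2)² with x = 58.197, y = -75.892, so z ≈ 64.103 ≈ 64.1 km.
Check against Station 4 (with the unrounded solution): distance 148.24 ≈ 148.25 km. ✓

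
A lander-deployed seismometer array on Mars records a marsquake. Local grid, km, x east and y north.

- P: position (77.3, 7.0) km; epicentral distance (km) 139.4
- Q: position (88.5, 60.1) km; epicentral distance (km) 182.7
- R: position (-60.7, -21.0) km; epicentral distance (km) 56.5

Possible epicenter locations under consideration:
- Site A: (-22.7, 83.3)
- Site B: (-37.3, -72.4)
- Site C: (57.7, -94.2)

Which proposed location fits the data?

For each candidate, compare |candidate − station| to the reported distance:
Site A: residuals P 13.6, Q 69.1, R 54.5 → max 69.1 km
Site B: residuals P 0.0, Q 0.0, R 0.0 → max 0.0 km
Site C: residuals P 36.3, Q 25.4, R 82.7 → max 82.7 km
Only Site B has all residuals ≈ 0.

Site B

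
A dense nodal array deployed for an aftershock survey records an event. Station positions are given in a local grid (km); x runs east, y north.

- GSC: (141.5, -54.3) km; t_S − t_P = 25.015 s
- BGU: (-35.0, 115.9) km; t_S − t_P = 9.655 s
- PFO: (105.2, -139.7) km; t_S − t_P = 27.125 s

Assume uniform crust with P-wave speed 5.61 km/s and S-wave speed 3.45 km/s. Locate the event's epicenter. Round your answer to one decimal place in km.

Distance from S−P lag: d = Δt · v_P v_S / (v_P − v_S) = Δt · (5.61·3.45)/(5.61−3.45) ≈ 8.9604·Δt.
So d_GSC = 224.14, d_BGU = 86.51, d_PFO = 243.05 km.
Circle about each station: (x − 141.5)² + (y + 54.3)² = 224.14²; (x + 35.0)² + (y − 115.9)² = 86.51²; (x − 105.2)² + (y + 139.7)² = 243.05².
Subtracting the GSC equation from the BGU and PFO equations removes the quadratic terms:
-353.0 x + 340.4 y = 34441.83
-72.6 x − 170.8 y = -1222.17
Solving the 2×2 system: x ≈ -64.3, y ≈ 34.5 km.

(-64.3, 34.5)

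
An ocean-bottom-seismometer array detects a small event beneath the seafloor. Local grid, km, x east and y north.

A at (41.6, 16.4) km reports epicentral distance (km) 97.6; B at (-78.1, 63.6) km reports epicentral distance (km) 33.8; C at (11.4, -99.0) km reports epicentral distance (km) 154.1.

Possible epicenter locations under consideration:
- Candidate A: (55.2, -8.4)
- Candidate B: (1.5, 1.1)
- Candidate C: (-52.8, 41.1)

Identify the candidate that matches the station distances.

Candidate C

For each candidate, compare |candidate − station| to the reported distance:
Candidate A: residuals A 69.3, B 117.7, C 53.5 → max 117.7 km
Candidate B: residuals A 54.7, B 67.4, C 53.5 → max 67.4 km
Candidate C: residuals A 0.0, B 0.1, C 0.0 → max 0.1 km
Only Candidate C has all residuals ≈ 0.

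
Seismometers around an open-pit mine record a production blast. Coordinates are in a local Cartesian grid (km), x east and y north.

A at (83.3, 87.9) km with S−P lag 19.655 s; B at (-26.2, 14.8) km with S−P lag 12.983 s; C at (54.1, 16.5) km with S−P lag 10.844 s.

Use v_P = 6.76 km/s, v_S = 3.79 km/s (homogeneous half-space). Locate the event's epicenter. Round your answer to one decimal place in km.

Distance from S−P lag: d = Δt · v_P v_S / (v_P − v_S) = Δt · (6.76·3.79)/(6.76−3.79) ≈ 8.6264·Δt.
So d_A = 169.55, d_B = 112.00, d_C = 93.54 km.
Circle about each station: (x − 83.3)² + (y − 87.9)² = 169.55²; (x + 26.2)² + (y − 14.8)² = 112.00²; (x − 54.1)² + (y − 16.5)² = 93.54².
Subtracting pairs of circle equations eliminates x²+y² and gives linear equations (the radical axes):
-219.0 x − 146.2 y = 2443.38
-58.4 x − 142.8 y = 8531.23
Solving the 2×2 system: x ≈ 39.5, y ≈ -75.9 km.

39.5 km east, -75.9 km north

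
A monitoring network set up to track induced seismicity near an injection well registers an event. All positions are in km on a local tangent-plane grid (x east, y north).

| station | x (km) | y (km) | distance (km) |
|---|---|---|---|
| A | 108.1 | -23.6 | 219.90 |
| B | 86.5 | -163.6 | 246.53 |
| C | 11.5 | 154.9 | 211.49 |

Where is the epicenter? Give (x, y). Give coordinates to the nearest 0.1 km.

Circle about each station: (x − 108.1)² + (y + 23.6)² = 219.90²; (x − 86.5)² + (y + 163.6)² = 246.53²; (x − 11.5)² + (y − 154.9)² = 211.49².
Subtracting the A equation from the B and C equations removes the quadratic terms:
-43.2 x − 280.0 y = 9583.61
-193.2 x + 357.0 y = 15511.68
Solving the 2×2 system: x ≈ -111.7, y ≈ -17.0 km.
Check against A (with the unrounded x, y): √((x − 108.1)²+(y + 23.6)²) = 219.89 ≈ 219.90 km. ✓

-111.7 km east, -17.0 km north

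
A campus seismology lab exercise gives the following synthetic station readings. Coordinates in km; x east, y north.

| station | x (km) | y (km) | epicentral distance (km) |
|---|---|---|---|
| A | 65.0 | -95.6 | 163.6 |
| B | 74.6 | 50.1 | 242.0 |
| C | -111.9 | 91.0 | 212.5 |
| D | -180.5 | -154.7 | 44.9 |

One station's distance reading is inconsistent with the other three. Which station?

D

Solve using three stations at a time. Using A, B, C (subtract circle equations pairwise → linear system) gives (x, y) ≈ (-96.6, -120.9).
Distances from that point to each station vs reported:
  A: calculated 163.6 vs reported 163.6 → residual 0.0 km
  B: calculated 242.0 vs reported 242.0 → residual 0.0 km
  C: calculated 212.5 vs reported 212.5 → residual 0.0 km
  D: calculated 90.5 vs reported 44.9 → residual 45.6 km
A, B, C are mutually consistent (residuals ≈ 0); D is off by 45.6 km.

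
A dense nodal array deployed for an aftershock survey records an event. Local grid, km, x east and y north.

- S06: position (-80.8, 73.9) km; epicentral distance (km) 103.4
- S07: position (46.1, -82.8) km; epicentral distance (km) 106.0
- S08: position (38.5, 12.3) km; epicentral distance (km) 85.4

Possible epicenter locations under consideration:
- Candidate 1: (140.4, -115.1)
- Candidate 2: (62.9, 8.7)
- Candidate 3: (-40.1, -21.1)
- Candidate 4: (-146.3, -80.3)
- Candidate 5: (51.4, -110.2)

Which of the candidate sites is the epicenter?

Candidate 3

For each candidate, compare |candidate − station| to the reported distance:
Candidate 1: residuals S06 187.5, S07 6.3, S08 77.7 → max 187.5 km
Candidate 2: residuals S06 54.4, S07 13.0, S08 60.7 → max 60.7 km
Candidate 3: residuals S06 0.0, S07 0.0, S08 0.0 → max 0.0 km
Candidate 4: residuals S06 64.1, S07 86.4, S08 121.3 → max 121.3 km
Candidate 5: residuals S06 123.2, S07 78.1, S08 37.8 → max 123.2 km
Only Candidate 3 has all residuals ≈ 0.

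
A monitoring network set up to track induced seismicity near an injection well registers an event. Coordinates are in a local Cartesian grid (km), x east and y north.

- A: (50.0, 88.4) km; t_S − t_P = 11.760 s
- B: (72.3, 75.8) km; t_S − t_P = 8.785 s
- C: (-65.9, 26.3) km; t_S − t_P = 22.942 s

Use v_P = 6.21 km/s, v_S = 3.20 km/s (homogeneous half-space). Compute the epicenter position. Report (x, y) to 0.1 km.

(85.4, 19.3)

Distance from S−P lag: d = Δt · v_P v_S / (v_P − v_S) = Δt · (6.21·3.20)/(6.21−3.20) ≈ 6.6020·Δt.
So d_A = 77.64, d_B = 58.00, d_C = 151.46 km.
Circle about each station: (x − 50.0)² + (y − 88.4)² = 77.64²; (x − 72.3)² + (y − 75.8)² = 58.00²; (x + 65.9)² + (y − 26.3)² = 151.46².
Subtracting pairs of circle equations eliminates x²+y² and gives linear equations (the radical axes):
44.6 x − 25.2 y = 3322.34
-231.8 x − 124.2 y = -22192.22
Solving the 2×2 system: x ≈ 85.4, y ≈ 19.3 km.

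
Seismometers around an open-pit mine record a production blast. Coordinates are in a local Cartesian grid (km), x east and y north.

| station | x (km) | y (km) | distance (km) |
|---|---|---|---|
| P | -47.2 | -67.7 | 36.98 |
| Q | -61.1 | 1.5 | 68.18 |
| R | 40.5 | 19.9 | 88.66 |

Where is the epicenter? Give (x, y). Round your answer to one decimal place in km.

(-15.3, -49.0)

Circle about each station: (x + 47.2)² + (y + 67.7)² = 36.98²; (x + 61.1)² + (y − 1.5)² = 68.18²; (x − 40.5)² + (y − 19.9)² = 88.66².
Subtracting the P equation from the Q and R equations removes the quadratic terms:
-27.8 x + 138.4 y = -6356.66
175.4 x + 175.2 y = -11267.95
Solving the 2×2 system: x ≈ -15.3, y ≈ -49.0 km.
Check against P (with the unrounded x, y): √((x + 47.2)²+(y + 67.7)²) = 36.98 ≈ 36.98 km. ✓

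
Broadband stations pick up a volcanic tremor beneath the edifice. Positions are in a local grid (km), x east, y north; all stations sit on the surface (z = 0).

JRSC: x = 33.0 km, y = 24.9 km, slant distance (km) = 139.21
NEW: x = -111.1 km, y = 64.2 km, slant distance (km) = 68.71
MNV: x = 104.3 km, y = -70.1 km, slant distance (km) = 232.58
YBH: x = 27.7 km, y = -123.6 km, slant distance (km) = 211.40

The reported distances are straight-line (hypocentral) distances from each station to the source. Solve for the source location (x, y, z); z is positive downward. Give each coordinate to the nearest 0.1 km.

x ≈ -91.1 km, y ≈ 40.2 km, depth ≈ 61.2 km

Each station gives a sphere (x−x_i)² + (y−y_i)² + z² = d_i² (stations at z=0).
Subtracting the JRSC sphere from NEW and MNV: z² cancels, leaving linear equations in x and y:
-288.2 x + 78.6 y = 29414.20
142.6 x − 190.0 y = -20630.54
Solving: x ≈ -91.095, y ≈ 40.213 km (keep extra digits for the depth step; rounded: -91.1, 40.2).
Then from the JRSC sphere: z² = 139.21² − (x − 33.0)² − (y − 24.9)² with x = -91.095, y = 40.213, so z ≈ 61.199 ≈ 61.2 km.
Check against YBH (with the unrounded solution): distance 211.41 ≈ 211.40 km. ✓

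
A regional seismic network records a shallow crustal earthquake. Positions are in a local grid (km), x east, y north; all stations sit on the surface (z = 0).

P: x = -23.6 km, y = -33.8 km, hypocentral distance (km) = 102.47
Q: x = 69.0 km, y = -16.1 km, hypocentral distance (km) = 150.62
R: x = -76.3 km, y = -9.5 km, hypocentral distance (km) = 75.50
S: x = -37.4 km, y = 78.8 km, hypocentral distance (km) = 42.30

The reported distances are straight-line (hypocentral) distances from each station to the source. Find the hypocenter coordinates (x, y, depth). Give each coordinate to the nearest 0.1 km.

x ≈ -58.9 km, y ≈ 57.7 km, depth ≈ 29.7 km

Each station gives a sphere (x−x_i)² + (y−y_i)² + z² = d_i² (stations at z=0).
Subtracting the P sphere from Q and R: z² cancels, leaving linear equations in x and y:
185.2 x + 35.4 y = -8865.47
-105.4 x + 48.6 y = 9012.39
Solving: x ≈ -58.899, y ≈ 57.703 km (keep extra digits for the depth step; rounded: -58.9, 57.7).
Then from the P sphere: z² = 102.47² − (x + 23.6)² − (y + 33.8)² with x = -58.899, y = 57.703, so z ≈ 29.686 ≈ 29.7 km.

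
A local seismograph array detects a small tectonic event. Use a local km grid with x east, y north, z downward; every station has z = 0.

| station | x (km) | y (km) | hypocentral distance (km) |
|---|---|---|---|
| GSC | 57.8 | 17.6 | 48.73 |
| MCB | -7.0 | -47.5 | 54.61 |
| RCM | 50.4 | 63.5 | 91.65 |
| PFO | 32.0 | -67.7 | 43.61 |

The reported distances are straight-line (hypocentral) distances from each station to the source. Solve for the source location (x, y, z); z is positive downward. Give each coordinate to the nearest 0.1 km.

x ≈ 42.2 km, y ≈ -27.0 km, depth ≈ 11.9 km

Each station gives a sphere (x−x_i)² + (y−y_i)² + z² = d_i² (stations at z=0).
Subtracting the GSC sphere from MCB and RCM: z² cancels, leaving linear equations in x and y:
-129.6 x − 130.2 y = -1952.99
-14.8 x + 91.8 y = -3103.30
Solving: x ≈ 42.196, y ≈ -27.002 km (keep extra digits for the depth step; rounded: 42.2, -27.0).
Then from the GSC sphere: z² = 48.73² − (x − 57.8)² − (y − 17.6)² with x = 42.196, y = -27.002, so z ≈ 11.908 ≈ 11.9 km.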